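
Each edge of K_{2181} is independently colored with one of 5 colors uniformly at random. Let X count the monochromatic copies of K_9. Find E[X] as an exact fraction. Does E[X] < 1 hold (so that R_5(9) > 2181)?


E[X] = C(2181, 9) · 5^{1 − 36} = 3026635205263909847920400 · 5^{−35} = 3026635205263909847920400/2910383045673370361328125.
As a reduced fraction: E[X] = 121065408210556393916816/116415321826934814453125 ≈ 1.03994.
Is E[X] < 1? NO.
Since E[X] ≥ 1, the first-moment bound is inconclusive at n = 2181; it does NOT by itself certify R_5(9) > 2181.

E[X] = 121065408210556393916816/116415321826934814453125 ≈ 1.03994; E[X] ≥ 1; first-moment method inconclusive here.


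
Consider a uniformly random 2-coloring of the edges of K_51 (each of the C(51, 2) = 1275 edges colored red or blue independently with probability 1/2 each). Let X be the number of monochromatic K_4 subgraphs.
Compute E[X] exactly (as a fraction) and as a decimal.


Let X = Σ_S X_S over the C(51, 4) = 249900 subsets S of size 4, where X_S = 1 if the K_4 on S is monochromatic.
For a fixed S, the K_4 on S has C(4, 2) = 6 edges. P[all 6 edges red] = (1/2)^6, and likewise for blue, so P[monochromatic] = 2·(1/2)^6 = 2^{1 − 6} = 1/32.
By linearity: E[X] = C(51, 4) · 2^{1 − 6} = 249900 · 1/32 = 62475/8.
Numerically: E[X] ≈ 7809.375000.

E[X] = C(51,4)·2^(1−C(4,2)) = 62475/8 ≈ 7809.375000.


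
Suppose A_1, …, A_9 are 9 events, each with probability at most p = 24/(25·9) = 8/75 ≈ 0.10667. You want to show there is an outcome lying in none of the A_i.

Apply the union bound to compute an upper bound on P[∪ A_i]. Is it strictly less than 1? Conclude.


Union bound: P[∪_{i=1}^{9} A_i] ≤ Σ_i P[A_i] ≤ 9·p = 9·(8/75) = 24/25.
Numerically: 24/25 ≈ 0.96000.
Is 24/25 < 1? YES.
Since P[∪ A_i] ≤ 24/25 < 1, the complement has P[∩ A_i^c] ≥ 1 − 24/25 = 1/25 > 0, so some outcome avoids every A_i.

9·p = 24/25 ≈ 0.96000; existence CERTIFIED by the union bound.


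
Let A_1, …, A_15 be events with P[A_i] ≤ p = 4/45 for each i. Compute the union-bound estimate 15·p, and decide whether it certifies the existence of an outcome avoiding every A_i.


Union bound: P[∪_{i=1}^{15} A_i] ≤ Σ_i P[A_i] ≤ 15·p = 15·(4/45) = 4/3.
Numerically: 4/3 ≈ 1.333.
Is 4/3 < 1? NO.
Since the bound 4/3 is ≥ 1, the union bound is uninformative here; it does NOT by itself certify existence.

15·p = 4/3 ≈ 1.333; existence NOT certified by the union bound.


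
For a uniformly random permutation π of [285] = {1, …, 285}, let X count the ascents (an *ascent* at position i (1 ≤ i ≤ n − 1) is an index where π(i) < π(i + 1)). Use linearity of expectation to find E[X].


Write X = Σ X_I over i = 1, …, 284, with X_I the indicator of one ascent.
There are 284 indicators.
For each fixed i, the pair (π(i), π(i+1)) is a uniformly random ordered pair of distinct values from {1, …, 285}; by symmetry P[π(i) < π(i+1)] = 1/2.
By linearity: E[X] = 284 · (1/2) = (285 − 1) · (1/2) = 142 ≈ 142.000000.

E[X] = 142 = 142.000000.


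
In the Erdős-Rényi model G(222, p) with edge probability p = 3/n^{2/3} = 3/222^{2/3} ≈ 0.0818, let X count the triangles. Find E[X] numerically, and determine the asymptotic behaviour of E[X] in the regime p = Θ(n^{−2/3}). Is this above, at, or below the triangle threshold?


Number of potential triangles: C(222, 3) = 1798940.
Each occurs with probability p³ ≈ (0.0818)³ ≈ 5.47845e-04.
By linearity: E[X] = C(222, 3)·p³ ≈ 1798940 · 5.47845e-04 ≈ 985.541.
Since α = 2/3 < 1, p = c/n^{2/3} ≫ 1/n is above the triangle threshold p ~ 1/n. Asymptotically E[X] ~ (c³/6)·n^{3(1−α)} = (3³/6)·n^{1} → ∞; triangles are abundant w.h.p.

E[X] ≈ 985.541; in regime p = Θ(1/n^{2/3}) E[X] diverges (above the triangle threshold p ~ 1/n).


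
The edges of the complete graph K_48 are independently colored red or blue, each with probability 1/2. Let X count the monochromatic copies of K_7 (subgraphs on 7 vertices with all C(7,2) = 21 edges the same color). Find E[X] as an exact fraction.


Let X = Σ_S X_S over the C(48, 7) = 73629072 subsets S of size 7, where X_S = 1 if the K_7 on S is monochromatic.
For a fixed S, the K_7 on S has C(7, 2) = 21 edges. P[all 21 edges red] = (1/2)^21, and likewise for blue, so P[monochromatic] = 2·(1/2)^21 = 2^{1 − 21} = 1/1048576.
By linearity of expectation: E[X] = C(48, 7) · 2^{1 − 21} = 73629072 · 1/1048576 = 4601817/65536.
Numerically: E[X] ≈ 70.218.

E[X] = C(48,7)·2^(1−C(7,2)) = 4601817/65536 ≈ 70.218.


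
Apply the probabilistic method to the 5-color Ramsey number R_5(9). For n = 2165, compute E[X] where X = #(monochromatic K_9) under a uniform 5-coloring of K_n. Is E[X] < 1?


E[X] = C(2165, 9) · 5^{1 − 36} = 2832220612024886803272630 · 5^{−35} = 2832220612024886803272630/2910383045673370361328125.
As a reduced fraction: E[X] = 566444122404977360654526/582076609134674072265625 ≈ 0.9731436.
Is E[X] < 1? YES.
Since E[X] < 1, there exists a 5-coloring of K_{2165} with no monochromatic K_9; hence R_5(9) > 2165.

E[X] = 566444122404977360654526/582076609134674072265625 ≈ 0.9731436; E[X] < 1, so R_5(9) > 2165.


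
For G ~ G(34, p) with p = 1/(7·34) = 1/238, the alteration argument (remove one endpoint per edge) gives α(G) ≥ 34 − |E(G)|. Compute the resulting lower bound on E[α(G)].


E[|E(G)|] = C(34, 2)·p = 561 · (1/238) = 33/14.
E[α(G)] ≥ n − E[|E(G)|] = 34 − 33/14 = 443/14.
Numerically: ≈ 31.643.
(This is only a lower bound; the true E[α(G)] may be larger.)

E[α(G)] ≥ 443/14 ≈ 31.643.


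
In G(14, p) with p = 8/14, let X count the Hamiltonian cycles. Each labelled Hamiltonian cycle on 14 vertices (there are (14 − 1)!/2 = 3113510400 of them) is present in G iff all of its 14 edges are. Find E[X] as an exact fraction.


K_14 has (14 − 1)!/2 = 3113510400 labelled Hamiltonian cycles.
For each such Hamiltonian cycle H, let X_H = 1 if all 14 edges of H are present in G. Then P[X_H = 1] = p^{14} = (4/7)^{14} = 268435456/678223072849.
By linearity: E[X] = Σ_H E[X_H] = 3113510400 · p^{14} = 3113510400 · 268435456/678223072849 = 119396654854963200/96889010407.
Numerically: E[X] ≈ 1.23e+06.

E[X] = 3113510400 · (4/7)^{14} = 119396654854963200/96889010407 ≈ 1.23e+06.


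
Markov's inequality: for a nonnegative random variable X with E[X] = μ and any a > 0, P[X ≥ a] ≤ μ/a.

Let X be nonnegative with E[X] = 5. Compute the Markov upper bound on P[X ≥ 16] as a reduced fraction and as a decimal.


μ = E[X] = 5, a = 16.
Markov: P[X ≥ 16] ≤ μ/a = (5)/16 = 5/16.
Numerically: ≈ 0.31250.
(Since a = 16 > μ = 5.00000, the bound 5/16 is < 1 and informative.)

P[X ≥ 16] ≤ 5/16 ≈ 0.31250.


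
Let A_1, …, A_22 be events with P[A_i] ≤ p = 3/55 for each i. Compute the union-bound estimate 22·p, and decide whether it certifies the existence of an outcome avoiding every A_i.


Union bound: P[∪_{i=1}^{22} A_i] ≤ Σ_i P[A_i] ≤ 22·p = 22·(3/55) = 6/5.
Numerically: 6/5 ≈ 1.2000.
Is 6/5 < 1? NO.
Since the bound 6/5 is ≥ 1, the union bound is uninformative here; it does NOT by itself certify existence.

22·p = 6/5 ≈ 1.2000; existence NOT certified by the union bound.


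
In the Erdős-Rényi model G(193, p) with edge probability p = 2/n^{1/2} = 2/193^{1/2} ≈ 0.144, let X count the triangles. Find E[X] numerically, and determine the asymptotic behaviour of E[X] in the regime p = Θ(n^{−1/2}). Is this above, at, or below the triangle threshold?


Number of potential triangles: C(193, 3) = 1179616.
Each occurs with probability p³ ≈ (0.144)³ ≈ 2.98369e-03.
By linearity: E[X] = C(193, 3)·p³ ≈ 1179616 · 2.98369e-03 ≈ 3519.611.
Since α = 1/2 < 1, p = c/n^{1/2} ≫ 1/n is above the triangle threshold p ~ 1/n. Asymptotically E[X] ~ (c³/6)·n^{3(1−α)} = (2³/6)·n^{1.5} → ∞; triangles are abundant w.h.p.

E[X] ≈ 3519.611; in regime p = Θ(1/n^{1/2}) E[X] diverges (above the triangle threshold p ~ 1/n).


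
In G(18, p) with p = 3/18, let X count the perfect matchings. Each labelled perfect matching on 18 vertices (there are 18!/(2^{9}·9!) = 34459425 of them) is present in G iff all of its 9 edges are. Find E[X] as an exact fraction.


K_18 has 18!/(2^{9}·9!) = 34459425 labelled perfect matchings.
For each such perfect matching H, let X_H = 1 if all 9 edges of H are present in G. Then P[X_H = 1] = p^{9} = (1/6)^{9} = 1/10077696.
By linearity of expectation: E[X] = Σ_H E[X_H] = 34459425 · p^{9} = 34459425 · 1/10077696 = 425425/124416.
Numerically: E[X] ≈ 3.419.

E[X] = 34459425 · (1/6)^{9} = 425425/124416 ≈ 3.419.


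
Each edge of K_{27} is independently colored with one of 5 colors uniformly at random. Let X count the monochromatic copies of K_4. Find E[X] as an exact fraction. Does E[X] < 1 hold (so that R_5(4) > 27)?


E[X] = C(27, 4) · 5^{1 − 6} = 17550 · 5^{−5} = 17550/3125.
As a reduced fraction: E[X] = 702/125 ≈ 5.61600.
Is E[X] < 1? NO.
Since E[X] ≥ 1, the first-moment bound is inconclusive at n = 27; it does NOT by itself certify R_5(4) > 27.

E[X] = 702/125 ≈ 5.61600; E[X] ≥ 1; first-moment method inconclusive here.


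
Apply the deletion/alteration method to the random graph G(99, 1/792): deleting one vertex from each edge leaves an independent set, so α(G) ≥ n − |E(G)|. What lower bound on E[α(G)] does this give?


E[|E(G)|] = C(99, 2)·p = 4851 · (1/792) = 49/8.
E[α(G)] ≥ n − E[|E(G)|] = 99 − 49/8 = 743/8.
Numerically: ≈ 92.875000.
(This is only a lower bound; the true E[α(G)] may be larger.)

E[α(G)] ≥ 743/8 ≈ 92.875000.


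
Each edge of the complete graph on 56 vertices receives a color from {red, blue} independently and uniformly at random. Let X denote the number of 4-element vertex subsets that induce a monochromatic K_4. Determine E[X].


Let X = Σ_S X_S over the C(56, 4) = 367290 subsets S of size 4, where X_S = 1 if the K_4 on S is monochromatic.
For a fixed S, the K_4 on S has C(4, 2) = 6 edges. P[all 6 edges red] = (1/2)^6, and likewise for blue, so P[monochromatic] = 2·(1/2)^6 = 2^{1 − 6} = 1/32.
By linearity: E[X] = C(56, 4) · 2^{1 − 6} = 367290 · 1/32 = 183645/16.
Numerically: E[X] ≈ 11477.81250.

E[X] = C(56,4)·2^(1−C(4,2)) = 183645/16 ≈ 11477.81250.


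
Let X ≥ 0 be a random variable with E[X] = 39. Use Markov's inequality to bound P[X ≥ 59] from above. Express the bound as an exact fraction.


μ = E[X] = 39, a = 59.
Markov: P[X ≥ 59] ≤ μ/a = (39)/59 = 39/59.
Numerically: ≈ 0.66102.
(Since a = 59 > μ = 39.00000, the bound 39/59 is < 1 and informative.)

P[X ≥ 59] ≤ 39/59 ≈ 0.66102.


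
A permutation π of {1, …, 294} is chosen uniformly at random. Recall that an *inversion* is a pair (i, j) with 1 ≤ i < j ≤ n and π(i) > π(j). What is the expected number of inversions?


Write X = Σ X_I over the C(294, 2) = 43071 pairs i < j, with X_I the indicator of one inversion.
There are 43071 indicators.
For each fixed pair i < j, the values π(i) and π(j) are two distinct elements of {1, …, 294} in uniformly random order; by symmetry P[π(i) > π(j)] = 1/2.
By linearity: E[X] = 43071 · (1/2) = C(294, 2) · (1/2) = 43071/2 = 43071/2 ≈ 21535.500.

E[X] = 43071/2 = 21535.500.


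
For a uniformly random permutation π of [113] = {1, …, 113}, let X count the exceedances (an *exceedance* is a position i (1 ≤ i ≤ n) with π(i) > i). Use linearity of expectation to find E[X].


Write X = Σ_{i=1}^{113} X_i, where X_i = 1_{π(i) > i}.
For each fixed i, π(i) is uniform over {1, …, 113} (marginal of a uniform permutation), so P[π(i) > i] = (n − i)/n. Summing: Σ_{i=1}^{113} (n − i)/n = (0 + 1 + … + 112)/113 = 113(113 − 1)/(2·113) = (113 − 1)/2.
Hence E[X] = Σ_{i=1}^{113} (113 − i)/113 = 56 ≈ 56.000.

E[X] = 56 = 56.000.


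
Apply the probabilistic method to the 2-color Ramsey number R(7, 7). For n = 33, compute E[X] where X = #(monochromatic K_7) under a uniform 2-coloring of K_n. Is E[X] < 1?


E[X] = C(33, 7) · 2^{1 − 21} = 4272048 · 2^{−20} = 4272048/1048576.
As a reduced fraction: E[X] = 267003/65536 ≈ 4.074.
Is E[X] < 1? NO.
Since E[X] ≥ 1, the first-moment bound is inconclusive at n = 33; it does NOT by itself certify R(7, 7) > 33.

E[X] = 267003/65536 ≈ 4.074; E[X] ≥ 1; first-moment method inconclusive here.


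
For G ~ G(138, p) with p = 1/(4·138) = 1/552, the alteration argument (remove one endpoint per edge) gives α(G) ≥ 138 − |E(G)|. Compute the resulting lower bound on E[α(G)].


E[|E(G)|] = C(138, 2)·p = 9453 · (1/552) = 137/8.
E[α(G)] ≥ n − E[|E(G)|] = 138 − 137/8 = 967/8.
Numerically: ≈ 120.875000.
(This is only a lower bound; the true E[α(G)] may be larger.)

E[α(G)] ≥ 967/8 ≈ 120.875000.


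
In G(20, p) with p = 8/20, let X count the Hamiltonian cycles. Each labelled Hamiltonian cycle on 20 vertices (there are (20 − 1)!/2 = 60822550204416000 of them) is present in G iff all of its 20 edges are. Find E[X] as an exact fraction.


K_20 has (20 − 1)!/2 = 60822550204416000 labelled Hamiltonian cycles.
For each such Hamiltonian cycle H, let X_H = 1 if all 20 edges of H are present in G. Then P[X_H = 1] = p^{20} = (2/5)^{20} = 1048576/95367431640625.
Summing the indicators: E[X] = Σ_H E[X_H] = 60822550204416000 · p^{20} = 60822550204416000 · 1048576/95367431640625 = 510216531225165692928/762939453125.
Numerically: E[X] ≈ 6.68751e+08.

E[X] = 60822550204416000 · (2/5)^{20} = 510216531225165692928/762939453125 ≈ 6.68751e+08.


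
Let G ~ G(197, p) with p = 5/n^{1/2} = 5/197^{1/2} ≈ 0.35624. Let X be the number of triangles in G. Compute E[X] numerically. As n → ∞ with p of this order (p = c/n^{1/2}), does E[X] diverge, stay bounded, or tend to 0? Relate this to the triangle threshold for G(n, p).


Number of potential triangles: C(197, 3) = 1254890.
Each occurs with probability p³ ≈ (0.35624)³ ≈ 4.5207519e-02.
By linearity: E[X] = C(197, 3)·p³ ≈ 1254890 · 4.5207519e-02 ≈ 56730.46355.
Since α = 1/2 < 1, p = c/n^{1/2} ≫ 1/n is above the triangle threshold p ~ 1/n. Asymptotically E[X] ~ (c³/6)·n^{3(1−α)} = (5³/6)·n^{1.5} → ∞; triangles are abundant w.h.p.

E[X] ≈ 56730.46355; in regime p = Θ(1/n^{1/2}) E[X] diverges (above the triangle threshold p ~ 1/n).


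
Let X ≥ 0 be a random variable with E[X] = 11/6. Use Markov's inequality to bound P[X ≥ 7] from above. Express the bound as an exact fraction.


μ = E[X] = 11/6, a = 7.
Markov: P[X ≥ 7] ≤ μ/a = (11/6)/7 = 11/42.
Numerically: ≈ 0.2619.
(Since a = 7 > μ = 1.8333, the bound 11/42 is < 1 and informative.)

P[X ≥ 7] ≤ 11/42 ≈ 0.2619.


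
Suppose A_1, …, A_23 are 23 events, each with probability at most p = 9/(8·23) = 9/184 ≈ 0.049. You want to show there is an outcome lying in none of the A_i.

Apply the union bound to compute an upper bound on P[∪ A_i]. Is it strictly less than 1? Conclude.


Union bound: P[∪_{i=1}^{23} A_i] ≤ Σ_i P[A_i] ≤ 23·p = 23·(9/184) = 9/8.
Numerically: 9/8 ≈ 1.125.
Is 9/8 < 1? NO.
Since the bound 9/8 is ≥ 1, the union bound is uninformative here; it does NOT by itself certify existence.

23·p = 9/8 ≈ 1.125; existence NOT certified by the union bound.


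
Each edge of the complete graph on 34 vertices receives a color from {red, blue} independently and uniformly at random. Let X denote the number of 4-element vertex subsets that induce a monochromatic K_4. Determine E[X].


Let X = Σ_S X_S over the C(34, 4) = 46376 subsets S of size 4, where X_S = 1 if the K_4 on S is monochromatic.
For a fixed S, the K_4 on S has C(4, 2) = 6 edges. P[all 6 edges red] = (1/2)^6, and likewise for blue, so P[monochromatic] = 2·(1/2)^6 = 2^{1 − 6} = 1/32.
By linearity of expectation: E[X] = C(34, 4) · 2^{1 − 6} = 46376 · 1/32 = 5797/4.
Numerically: E[X] ≈ 1449.250000.

E[X] = C(34,4)·2^(1−C(4,2)) = 5797/4 ≈ 1449.250000.


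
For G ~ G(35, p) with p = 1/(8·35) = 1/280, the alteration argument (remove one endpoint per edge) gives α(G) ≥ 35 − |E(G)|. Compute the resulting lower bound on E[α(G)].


E[|E(G)|] = C(35, 2)·p = 595 · (1/280) = 17/8.
E[α(G)] ≥ n − E[|E(G)|] = 35 − 17/8 = 263/8.
Numerically: ≈ 32.87500.
(This is only a lower bound; the true E[α(G)] may be larger.)

E[α(G)] ≥ 263/8 ≈ 32.87500.


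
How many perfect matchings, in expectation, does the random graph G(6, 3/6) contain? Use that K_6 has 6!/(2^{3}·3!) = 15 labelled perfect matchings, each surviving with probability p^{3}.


K_6 has 6!/(2^{3}·3!) = 15 labelled perfect matchings.
For each such perfect matching H, let X_H = 1 if all 3 edges of H are present in G. Then P[X_H = 1] = p^{3} = (1/2)^{3} = 1/8.
Summing the indicators: E[X] = Σ_H E[X_H] = 15 · p^{3} = 15 · 1/8 = 15/8.
Numerically: E[X] ≈ 1.875.

E[X] = 15 · (1/2)^{3} = 15/8 ≈ 1.875.


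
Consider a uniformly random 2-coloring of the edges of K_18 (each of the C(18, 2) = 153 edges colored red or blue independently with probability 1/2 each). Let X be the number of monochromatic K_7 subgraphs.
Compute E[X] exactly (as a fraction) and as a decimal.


Let X = Σ_S X_S over the C(18, 7) = 31824 subsets S of size 7, where X_S = 1 if the K_7 on S is monochromatic.
For a fixed S, the K_7 on S has C(7, 2) = 21 edges. P[all 21 edges red] = (1/2)^21, and likewise for blue, so P[monochromatic] = 2·(1/2)^21 = 2^{1 − 21} = 1/1048576.
By linearity: E[X] = C(18, 7) · 2^{1 − 21} = 31824 · 1/1048576 = 1989/65536.
Numerically: E[X] ≈ 0.03035.

E[X] = C(18,7)·2^(1−C(7,2)) = 1989/65536 ≈ 0.03035.


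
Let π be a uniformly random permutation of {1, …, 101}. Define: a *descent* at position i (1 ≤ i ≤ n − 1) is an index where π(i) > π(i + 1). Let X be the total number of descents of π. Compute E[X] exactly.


Write X = Σ X_I over i = 1, …, 100, with X_I the indicator of one descent.
There are 100 indicators.
For each fixed i, the pair (π(i), π(i+1)) is a uniformly random ordered pair of distinct values from {1, …, 101}; by symmetry P[π(i) > π(i+1)] = 1/2.
By linearity: E[X] = 100 · (1/2) = (101 − 1) · (1/2) = 50 ≈ 50.00000.

E[X] = 50 = 50.00000.


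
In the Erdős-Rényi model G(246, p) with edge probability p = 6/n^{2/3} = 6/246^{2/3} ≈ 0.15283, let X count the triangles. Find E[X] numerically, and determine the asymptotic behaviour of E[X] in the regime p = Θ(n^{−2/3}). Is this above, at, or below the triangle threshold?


Number of potential triangles: C(246, 3) = 2450980.
Each occurs with probability p³ ≈ (0.15283)³ ≈ 3.5693040e-03.
By linearity: E[X] = C(246, 3)·p³ ≈ 2450980 · 3.5693040e-03 ≈ 8748.29268.
Since α = 2/3 < 1, p = c/n^{2/3} ≫ 1/n is above the triangle threshold p ~ 1/n. Asymptotically E[X] ~ (c³/6)·n^{3(1−α)} = (6³/6)·n^{1} → ∞; triangles are abundant w.h.p.

E[X] ≈ 8748.29268; in regime p = Θ(1/n^{2/3}) E[X] diverges (above the triangle threshold p ~ 1/n).


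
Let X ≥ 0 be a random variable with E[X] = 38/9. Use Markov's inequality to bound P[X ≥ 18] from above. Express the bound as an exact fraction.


μ = E[X] = 38/9, a = 18.
Markov: P[X ≥ 18] ≤ μ/a = (38/9)/18 = 19/81.
Numerically: ≈ 0.23457.
(Since a = 18 > μ = 4.22222, the bound 19/81 is < 1 and informative.)

P[X ≥ 18] ≤ 19/81 ≈ 0.23457.


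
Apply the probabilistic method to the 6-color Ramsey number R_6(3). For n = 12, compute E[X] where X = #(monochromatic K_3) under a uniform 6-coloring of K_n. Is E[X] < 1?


E[X] = C(12, 3) · 6^{1 − 3} = 220 · 6^{−2} = 220/36.
As a reduced fraction: E[X] = 55/9 ≈ 6.111.
Is E[X] < 1? NO.
Since E[X] ≥ 1, the first-moment bound is inconclusive at n = 12; it does NOT by itself certify R_6(3) > 12.

E[X] = 55/9 ≈ 6.111; E[X] ≥ 1; first-moment method inconclusive here.


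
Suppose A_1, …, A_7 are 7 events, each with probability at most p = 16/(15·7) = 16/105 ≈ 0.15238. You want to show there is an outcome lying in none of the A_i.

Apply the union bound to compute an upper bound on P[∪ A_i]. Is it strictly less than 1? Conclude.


Union bound: P[∪_{i=1}^{7} A_i] ≤ Σ_i P[A_i] ≤ 7·p = 7·(16/105) = 16/15.
Numerically: 16/15 ≈ 1.06667.
Is 16/15 < 1? NO.
Since the bound 16/15 is ≥ 1, the union bound is uninformative here; it does NOT by itself certify existence.

7·p = 16/15 ≈ 1.06667; existence NOT certified by the union bound.


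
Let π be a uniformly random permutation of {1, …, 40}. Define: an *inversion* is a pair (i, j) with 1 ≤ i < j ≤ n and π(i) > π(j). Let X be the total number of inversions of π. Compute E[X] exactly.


Write X = Σ X_I over the C(40, 2) = 780 pairs i < j, with X_I the indicator of one inversion.
There are 780 indicators.
For each fixed pair i < j, the values π(i) and π(j) are two distinct elements of {1, …, 40} in uniformly random order; by symmetry P[π(i) > π(j)] = 1/2.
By linearity: E[X] = 780 · (1/2) = C(40, 2) · (1/2) = 780/2 = 390 ≈ 390.000.

E[X] = 390 = 390.000.


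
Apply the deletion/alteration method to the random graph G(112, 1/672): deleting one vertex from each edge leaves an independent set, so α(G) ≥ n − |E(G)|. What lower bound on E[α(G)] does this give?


E[|E(G)|] = C(112, 2)·p = 6216 · (1/672) = 37/4.
E[α(G)] ≥ n − E[|E(G)|] = 112 − 37/4 = 411/4.
Numerically: ≈ 102.750000.
(This is only a lower bound; the true E[α(G)] may be larger.)

E[α(G)] ≥ 411/4 ≈ 102.750000.


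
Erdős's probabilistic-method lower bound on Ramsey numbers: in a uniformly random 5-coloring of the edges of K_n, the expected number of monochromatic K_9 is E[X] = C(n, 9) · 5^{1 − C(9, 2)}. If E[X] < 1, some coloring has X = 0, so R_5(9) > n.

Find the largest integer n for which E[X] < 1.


We need C(n, 9) · 5^{1 − 36} < 1, i.e. C(n, 9) < 5^{36 − 1} = 2910383045673370361328125.
Check values of n near the boundary:
  n = 2166: C(2166, 9) = 2844037944203015677277940; 2844037944203015677277940 < 2910383045673370361328125? YES
  n = 2167: C(2167, 9) = 2855899084841489792706810; 2855899084841489792706810 < 2910383045673370361328125? YES
  n = 2168: C(2168, 9) = 2867804175977929537095120; 2867804175977929537095120 < 2910383045673370361328125? YES
  n = 2169: C(2169, 9) = 2879753360044504243499683; 2879753360044504243499683 < 2910383045673370361328125? YES
  n = 2170: C(2170, 9) = 2891746779868845075610510; 2891746779868845075610510 < 2910383045673370361328125? YES
  n = 2171: C(2171, 9) = 2903784578674959601827205; 2903784578674959601827205 < 2910383045673370361328125? YES
  n = 2172: C(2172, 9) = 2915866900084148060642020; 2915866900084148060642020 < 2910383045673370361328125? NO
The largest n with C(n, 9) < 2910383045673370361328125 is n = 2171 (where E[X] = 580756915734991920365441/582076609134674072265625 ≈ 0.99773). Hence R_5(9) > 2171, i.e. R_5(9) ≥ 2172.

Largest n = 2171; hence R_5(9) > 2171.


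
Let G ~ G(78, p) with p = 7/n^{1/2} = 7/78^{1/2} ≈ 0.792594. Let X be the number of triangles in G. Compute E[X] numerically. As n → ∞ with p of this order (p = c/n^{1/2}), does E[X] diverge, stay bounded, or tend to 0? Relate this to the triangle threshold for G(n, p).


Number of potential triangles: C(78, 3) = 76076.
Each occurs with probability p³ ≈ (0.792594)³ ≈ 4.97911568e-01.
By linearity: E[X] = C(78, 3)·p³ ≈ 76076 · 4.97911568e-01 ≈ 37879.120415.
Since α = 1/2 < 1, p = c/n^{1/2} ≫ 1/n is above the triangle threshold p ~ 1/n. Asymptotically E[X] ~ (c³/6)·n^{3(1−α)} = (7³/6)·n^{1.5} → ∞; triangles are abundant w.h.p.

E[X] ≈ 37879.120415; in regime p = Θ(1/n^{1/2}) E[X] diverges (above the triangle threshold p ~ 1/n).


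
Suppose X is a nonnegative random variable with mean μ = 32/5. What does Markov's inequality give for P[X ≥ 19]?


μ = E[X] = 32/5, a = 19.
Markov: P[X ≥ 19] ≤ μ/a = (32/5)/19 = 32/95.
Numerically: ≈ 0.336842.
(Since a = 19 > μ = 6.400000, the bound 32/95 is < 1 and informative.)

P[X ≥ 19] ≤ 32/95 ≈ 0.336842.


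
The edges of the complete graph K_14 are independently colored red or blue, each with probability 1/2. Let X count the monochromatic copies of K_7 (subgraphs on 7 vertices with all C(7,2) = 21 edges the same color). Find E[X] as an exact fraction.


Let X = Σ_S X_S over the C(14, 7) = 3432 subsets S of size 7, where X_S = 1 if the K_7 on S is monochromatic.
For a fixed S, the K_7 on S has C(7, 2) = 21 edges. P[all 21 edges red] = (1/2)^21, and likewise for blue, so P[monochromatic] = 2·(1/2)^21 = 2^{1 − 21} = 1/1048576.
By linearity of expectation: E[X] = C(14, 7) · 2^{1 − 21} = 3432 · 1/1048576 = 429/131072.
Numerically: E[X] ≈ 0.003.

E[X] = C(14,7)·2^(1−C(7,2)) = 429/131072 ≈ 0.003.


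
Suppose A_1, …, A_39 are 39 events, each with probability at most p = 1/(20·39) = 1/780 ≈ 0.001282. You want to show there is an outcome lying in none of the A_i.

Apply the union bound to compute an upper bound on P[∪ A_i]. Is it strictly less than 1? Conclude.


Union bound: P[∪_{i=1}^{39} A_i] ≤ Σ_i P[A_i] ≤ 39·p = 39·(1/780) = 1/20.
Numerically: 1/20 ≈ 0.050000.
Is 1/20 < 1? YES.
Since P[∪ A_i] ≤ 1/20 < 1, the complement has P[∩ A_i^c] ≥ 1 − 1/20 = 19/20 > 0, so some outcome avoids every A_i.

39·p = 1/20 ≈ 0.050000; existence CERTIFIED by the union bound.


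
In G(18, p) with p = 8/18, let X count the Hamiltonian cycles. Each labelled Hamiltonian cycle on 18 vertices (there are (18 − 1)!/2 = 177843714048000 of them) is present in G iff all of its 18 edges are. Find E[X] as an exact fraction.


K_18 has (18 − 1)!/2 = 177843714048000 labelled Hamiltonian cycles.
For each such Hamiltonian cycle H, let X_H = 1 if all 18 edges of H are present in G. Then P[X_H = 1] = p^{18} = (4/9)^{18} = 68719476736/150094635296999121.
Summing the indicators: E[X] = Σ_H E[X_H] = 177843714048000 · p^{18} = 177843714048000 · 68719476736/150094635296999121 = 16764508875398316032000/205891132094649.
Numerically: E[X] ≈ 8.1424e+07.

E[X] = 177843714048000 · (4/9)^{18} = 16764508875398316032000/205891132094649 ≈ 8.1424e+07.


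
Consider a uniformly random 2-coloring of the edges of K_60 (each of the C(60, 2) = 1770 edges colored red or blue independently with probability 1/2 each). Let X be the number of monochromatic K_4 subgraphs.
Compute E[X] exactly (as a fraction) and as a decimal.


Let X = Σ_S X_S over the C(60, 4) = 487635 subsets S of size 4, where X_S = 1 if the K_4 on S is monochromatic.
For a fixed S, the K_4 on S has C(4, 2) = 6 edges. P[all 6 edges red] = (1/2)^6, and likewise for blue, so P[monochromatic] = 2·(1/2)^6 = 2^{1 − 6} = 1/32.
By linearity: E[X] = C(60, 4) · 2^{1 − 6} = 487635 · 1/32 = 487635/32.
Numerically: E[X] ≈ 15238.594.

E[X] = C(60,4)·2^(1−C(4,2)) = 487635/32 ≈ 15238.594.


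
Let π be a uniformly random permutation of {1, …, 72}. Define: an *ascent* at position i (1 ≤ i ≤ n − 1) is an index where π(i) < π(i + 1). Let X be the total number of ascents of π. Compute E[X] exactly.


Write X = Σ X_I over i = 1, …, 71, with X_I the indicator of one ascent.
There are 71 indicators.
For each fixed i, the pair (π(i), π(i+1)) is a uniformly random ordered pair of distinct values from {1, …, 72}; by symmetry P[π(i) < π(i+1)] = 1/2.
By linearity: E[X] = 71 · (1/2) = (72 − 1) · (1/2) = 71/2 ≈ 35.500.

E[X] = 71/2 = 35.500.


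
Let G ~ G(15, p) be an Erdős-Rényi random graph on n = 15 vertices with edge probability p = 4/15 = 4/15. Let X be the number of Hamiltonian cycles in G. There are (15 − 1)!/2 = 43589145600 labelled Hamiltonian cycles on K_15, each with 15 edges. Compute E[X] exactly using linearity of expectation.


K_15 has (15 − 1)!/2 = 43589145600 labelled Hamiltonian cycles.
For each such Hamiltonian cycle H, let X_H = 1 if all 15 edges of H are present in G. Then P[X_H = 1] = p^{15} = (4/15)^{15} = 1073741824/437893890380859375.
By linearity of expectation: E[X] = Σ_H E[X_H] = 43589145600 · p^{15} = 43589145600 · 1073741824/437893890380859375 = 7704277975826432/72081298828125.
Numerically: E[X] ≈ 106.88.

E[X] = 43589145600 · (4/15)^{15} = 7704277975826432/72081298828125 ≈ 106.88.


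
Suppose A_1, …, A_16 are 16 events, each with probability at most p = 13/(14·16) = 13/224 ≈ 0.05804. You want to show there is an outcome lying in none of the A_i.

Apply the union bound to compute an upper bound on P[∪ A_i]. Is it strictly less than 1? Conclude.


Union bound: P[∪_{i=1}^{16} A_i] ≤ Σ_i P[A_i] ≤ 16·p = 16·(13/224) = 13/14.
Numerically: 13/14 ≈ 0.92857.
Is 13/14 < 1? YES.
Since P[∪ A_i] ≤ 13/14 < 1, the complement has P[∩ A_i^c] ≥ 1 − 13/14 = 1/14 > 0, so some outcome avoids every A_i.

16·p = 13/14 ≈ 0.92857; existence CERTIFIED by the union bound.


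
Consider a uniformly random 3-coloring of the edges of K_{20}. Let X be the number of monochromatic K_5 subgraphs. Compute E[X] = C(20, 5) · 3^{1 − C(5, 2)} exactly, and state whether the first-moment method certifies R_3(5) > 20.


E[X] = C(20, 5) · 3^{1 − 10} = 15504 · 3^{−9} = 15504/19683.
As a reduced fraction: E[X] = 5168/6561 ≈ 0.7876848.
Is E[X] < 1? YES.
Since E[X] < 1, there exists a 3-coloring of K_{20} with no monochromatic K_5; hence R_3(5) > 20.

E[X] = 5168/6561 ≈ 0.7876848; E[X] < 1, so R_3(5) > 20.


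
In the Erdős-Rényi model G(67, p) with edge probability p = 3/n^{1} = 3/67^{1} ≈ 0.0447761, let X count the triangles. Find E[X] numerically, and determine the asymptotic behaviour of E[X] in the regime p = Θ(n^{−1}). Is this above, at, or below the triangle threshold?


Number of potential triangles: C(67, 3) = 47905.
Each occurs with probability p³ ≈ (0.0447761)³ ≈ 8.97716807e-05.
By linearity: E[X] = C(67, 3)·p³ ≈ 47905 · 8.97716807e-05 ≈ 4.300512.
Here α = 1, so p = 3/n is exactly at the triangle threshold p ~ 1/n. Asymptotically E[X] → c³/6 = 3³/6 = 9/2 ≈ 4.500000, a bounded constant. In this regime the triangle count is asymptotically Poisson(c³/6).

E[X] ≈ 4.300512; in regime p = Θ(1/n^{1}) E[X] stays bounded (at the triangle threshold p ~ 1/n).


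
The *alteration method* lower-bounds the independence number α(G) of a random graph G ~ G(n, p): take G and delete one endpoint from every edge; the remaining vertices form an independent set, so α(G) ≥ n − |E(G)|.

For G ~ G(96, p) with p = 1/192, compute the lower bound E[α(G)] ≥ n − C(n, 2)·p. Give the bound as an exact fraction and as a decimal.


E[|E(G)|] = C(96, 2)·p = 4560 · (1/192) = 95/4.
E[α(G)] ≥ n − E[|E(G)|] = 96 − 95/4 = 289/4.
Numerically: ≈ 72.25000.
(This is only a lower bound; the true E[α(G)] may be larger.)

E[α(G)] ≥ 289/4 ≈ 72.25000.


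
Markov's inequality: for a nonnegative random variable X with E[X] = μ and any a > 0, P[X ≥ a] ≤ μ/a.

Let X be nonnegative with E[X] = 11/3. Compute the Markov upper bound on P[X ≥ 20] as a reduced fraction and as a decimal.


μ = E[X] = 11/3, a = 20.
Markov: P[X ≥ 20] ≤ μ/a = (11/3)/20 = 11/60.
Numerically: ≈ 0.183.
(Since a = 20 > μ = 3.667, the bound 11/60 is < 1 and informative.)

P[X ≥ 20] ≤ 11/60 ≈ 0.183.


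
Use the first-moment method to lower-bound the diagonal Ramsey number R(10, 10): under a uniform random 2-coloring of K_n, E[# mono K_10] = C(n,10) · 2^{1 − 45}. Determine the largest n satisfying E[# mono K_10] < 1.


We need C(n, 10) · 2^{1 − 45} < 1, i.e. C(n, 10) < 2^{45 − 1} = 17592186044416.
Check values of n near the boundary:
  n = 97: C(97, 10) = 12576469727536; 12576469727536 < 17592186044416? YES
  n = 98: C(98, 10) = 14005614014756; 14005614014756 < 17592186044416? YES
  n = 99: C(99, 10) = 15579278510796; 15579278510796 < 17592186044416? YES
  n = 100: C(100, 10) = 17310309456440; 17310309456440 < 17592186044416? YES
  n = 101: C(101, 10) = 19212541264840; 19212541264840 < 17592186044416? NO
  n = 102: C(102, 10) = 21300860967540; 21300860967540 < 17592186044416? NO
  n = 103: C(103, 10) = 23591276125340; 23591276125340 < 17592186044416? NO
The largest n with C(n, 10) < 17592186044416 is n = 100 (where E[X] = 2163788682055/2199023255552 ≈ 0.984). Hence R(10, 10) > 100, i.e. R(10, 10) ≥ 101.

Largest n = 100; hence R(10, 10) > 100.


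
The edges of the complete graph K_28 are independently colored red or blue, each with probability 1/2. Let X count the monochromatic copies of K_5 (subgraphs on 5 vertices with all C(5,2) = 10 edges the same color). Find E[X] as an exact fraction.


Let X = Σ_S X_S over the C(28, 5) = 98280 subsets S of size 5, where X_S = 1 if the K_5 on S is monochromatic.
For a fixed S, the K_5 on S has C(5, 2) = 10 edges. P[all 10 edges red] = (1/2)^10, and likewise for blue, so P[monochromatic] = 2·(1/2)^10 = 2^{1 − 10} = 1/512.
By linearity of expectation: E[X] = C(28, 5) · 2^{1 − 10} = 98280 · 1/512 = 12285/64.
Numerically: E[X] ≈ 191.953125.

E[X] = C(28,5)·2^(1−C(5,2)) = 12285/64 ≈ 191.953125.


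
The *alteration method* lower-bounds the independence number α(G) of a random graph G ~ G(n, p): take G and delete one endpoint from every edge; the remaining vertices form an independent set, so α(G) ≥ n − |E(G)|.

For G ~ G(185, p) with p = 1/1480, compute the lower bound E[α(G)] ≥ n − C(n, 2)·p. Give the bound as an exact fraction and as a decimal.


E[|E(G)|] = C(185, 2)·p = 17020 · (1/1480) = 23/2.
E[α(G)] ≥ n − E[|E(G)|] = 185 − 23/2 = 347/2.
Numerically: ≈ 173.50000.
(This is only a lower bound; the true E[α(G)] may be larger.)

E[α(G)] ≥ 347/2 ≈ 173.50000.


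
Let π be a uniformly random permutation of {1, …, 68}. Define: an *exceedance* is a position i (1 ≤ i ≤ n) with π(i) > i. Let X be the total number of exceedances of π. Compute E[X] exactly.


Write X = Σ_{i=1}^{68} X_i, where X_i = 1_{π(i) > i}.
For each fixed i, π(i) is uniform over {1, …, 68} (marginal of a uniform permutation), so P[π(i) > i] = (n − i)/n. Summing: Σ_{i=1}^{68} (n − i)/n = (0 + 1 + … + 67)/68 = 68(68 − 1)/(2·68) = (68 − 1)/2.
Hence E[X] = Σ_{i=1}^{68} (68 − i)/68 = 67/2 ≈ 33.5000.

E[X] = 67/2 = 33.5000.


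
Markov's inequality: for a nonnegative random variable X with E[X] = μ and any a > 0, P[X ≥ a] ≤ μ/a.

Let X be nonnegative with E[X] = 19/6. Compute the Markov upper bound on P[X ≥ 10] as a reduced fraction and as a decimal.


μ = E[X] = 19/6, a = 10.
Markov: P[X ≥ 10] ≤ μ/a = (19/6)/10 = 19/60.
Numerically: ≈ 0.3167.
(Since a = 10 > μ = 3.1667, the bound 19/60 is < 1 and informative.)

P[X ≥ 10] ≤ 19/60 ≈ 0.3167.


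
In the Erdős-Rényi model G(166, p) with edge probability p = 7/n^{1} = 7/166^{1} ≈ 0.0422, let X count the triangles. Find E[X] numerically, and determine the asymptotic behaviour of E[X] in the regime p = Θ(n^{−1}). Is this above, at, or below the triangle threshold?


Number of potential triangles: C(166, 3) = 748660.
Each occurs with probability p³ ≈ (0.0422)³ ≈ 7.49842e-05.
By linearity: E[X] = C(166, 3)·p³ ≈ 748660 · 7.49842e-05 ≈ 56.138.
Here α = 1, so p = 7/n is exactly at the triangle threshold p ~ 1/n. Asymptotically E[X] → c³/6 = 7³/6 = 343/6 ≈ 57.167, a bounded constant. In this regime the triangle count is asymptotically Poisson(c³/6).

E[X] ≈ 56.138; in regime p = Θ(1/n^{1}) E[X] stays bounded (at the triangle threshold p ~ 1/n).


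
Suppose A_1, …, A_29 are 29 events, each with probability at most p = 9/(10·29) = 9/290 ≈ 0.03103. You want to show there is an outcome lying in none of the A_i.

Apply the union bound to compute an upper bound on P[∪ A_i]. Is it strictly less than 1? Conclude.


Union bound: P[∪_{i=1}^{29} A_i] ≤ Σ_i P[A_i] ≤ 29·p = 29·(9/290) = 9/10.
Numerically: 9/10 ≈ 0.90000.
Is 9/10 < 1? YES.
Since P[∪ A_i] ≤ 9/10 < 1, the complement has P[∩ A_i^c] ≥ 1 − 9/10 = 1/10 > 0, so some outcome avoids every A_i.

29·p = 9/10 ≈ 0.90000; existence CERTIFIED by the union bound.


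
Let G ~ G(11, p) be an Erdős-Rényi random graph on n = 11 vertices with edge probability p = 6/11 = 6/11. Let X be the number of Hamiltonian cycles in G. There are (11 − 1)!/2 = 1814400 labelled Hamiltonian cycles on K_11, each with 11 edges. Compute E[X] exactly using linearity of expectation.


K_11 has (11 − 1)!/2 = 1814400 labelled Hamiltonian cycles.
For each such Hamiltonian cycle H, let X_H = 1 if all 11 edges of H are present in G. Then P[X_H = 1] = p^{11} = (6/11)^{11} = 362797056/285311670611.
Summing the indicators: E[X] = Σ_H E[X_H] = 1814400 · p^{11} = 1814400 · 362797056/285311670611 = 658258978406400/285311670611.
Numerically: E[X] ≈ 2307.16.

E[X] = 1814400 · (6/11)^{11} = 658258978406400/285311670611 ≈ 2307.16.


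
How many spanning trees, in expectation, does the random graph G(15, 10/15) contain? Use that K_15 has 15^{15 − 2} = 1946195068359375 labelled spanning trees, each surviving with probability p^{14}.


K_15 has 15^{15 − 2} = 1946195068359375 labelled spanning trees.
For each such spanning tree H, let X_H = 1 if all 14 edges of H are present in G. Then P[X_H = 1] = p^{14} = (2/3)^{14} = 16384/4782969.
Summing the indicators: E[X] = Σ_H E[X_H] = 1946195068359375 · p^{14} = 1946195068359375 · 16384/4782969 = 20000000000000/3.
Numerically: E[X] ≈ 6.6667e+12.

E[X] = 1946195068359375 · (2/3)^{14} = 20000000000000/3 ≈ 6.6667e+12.


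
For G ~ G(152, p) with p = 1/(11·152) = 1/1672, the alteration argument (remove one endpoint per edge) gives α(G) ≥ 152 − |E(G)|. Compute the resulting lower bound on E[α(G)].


E[|E(G)|] = C(152, 2)·p = 11476 · (1/1672) = 151/22.
E[α(G)] ≥ n − E[|E(G)|] = 152 − 151/22 = 3193/22.
Numerically: ≈ 145.13636.
(This is only a lower bound; the true E[α(G)] may be larger.)

E[α(G)] ≥ 3193/22 ≈ 145.13636.


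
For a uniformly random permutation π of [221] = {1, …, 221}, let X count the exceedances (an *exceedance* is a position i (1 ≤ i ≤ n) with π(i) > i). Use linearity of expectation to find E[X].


Write X = Σ_{i=1}^{221} X_i, where X_i = 1_{π(i) > i}.
For each fixed i, π(i) is uniform over {1, …, 221} (marginal of a uniform permutation), so P[π(i) > i] = (n − i)/n. Summing: Σ_{i=1}^{221} (n − i)/n = (0 + 1 + … + 220)/221 = 221(221 − 1)/(2·221) = (221 − 1)/2.
Hence E[X] = Σ_{i=1}^{221} (221 − i)/221 = 110 ≈ 110.0000.

E[X] = 110 = 110.0000.


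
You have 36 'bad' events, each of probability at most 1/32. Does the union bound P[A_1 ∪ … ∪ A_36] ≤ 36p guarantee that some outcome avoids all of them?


Union bound: P[∪_{i=1}^{36} A_i] ≤ Σ_i P[A_i] ≤ 36·p = 36·(1/32) = 9/8.
Numerically: 9/8 ≈ 1.12500.
Is 9/8 < 1? NO.
Since the bound 9/8 is ≥ 1, the union bound is uninformative here; it does NOT by itself certify existence.

36·p = 9/8 ≈ 1.12500; existence NOT certified by the union bound.


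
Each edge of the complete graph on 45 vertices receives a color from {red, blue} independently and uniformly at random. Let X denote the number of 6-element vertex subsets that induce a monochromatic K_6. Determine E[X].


Let X = Σ_S X_S over the C(45, 6) = 8145060 subsets S of size 6, where X_S = 1 if the K_6 on S is monochromatic.
For a fixed S, the K_6 on S has C(6, 2) = 15 edges. P[all 15 edges red] = (1/2)^15, and likewise for blue, so P[monochromatic] = 2·(1/2)^15 = 2^{1 − 15} = 1/16384.
By linearity of expectation: E[X] = C(45, 6) · 2^{1 − 15} = 8145060 · 1/16384 = 2036265/4096.
Numerically: E[X] ≈ 497.1350.

E[X] = C(45,6)·2^(1−C(6,2)) = 2036265/4096 ≈ 497.1350.


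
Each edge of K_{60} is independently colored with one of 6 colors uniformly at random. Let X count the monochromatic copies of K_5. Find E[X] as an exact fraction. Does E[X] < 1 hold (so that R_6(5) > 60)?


E[X] = C(60, 5) · 6^{1 − 10} = 5461512 · 6^{−9} = 5461512/10077696.
As a reduced fraction: E[X] = 227563/419904 ≈ 0.5419405.
Is E[X] < 1? YES.
Since E[X] < 1, there exists a 6-coloring of K_{60} with no monochromatic K_5; hence R_6(5) > 60.

E[X] = 227563/419904 ≈ 0.5419405; E[X] < 1, so R_6(5) > 60.


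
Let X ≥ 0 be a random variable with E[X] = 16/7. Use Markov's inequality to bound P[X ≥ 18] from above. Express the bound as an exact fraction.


μ = E[X] = 16/7, a = 18.
Markov: P[X ≥ 18] ≤ μ/a = (16/7)/18 = 8/63.
Numerically: ≈ 0.1270.
(Since a = 18 > μ = 2.2857, the bound 8/63 is < 1 and informative.)

P[X ≥ 18] ≤ 8/63 ≈ 0.1270.
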